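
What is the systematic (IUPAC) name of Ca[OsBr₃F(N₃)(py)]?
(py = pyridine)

The 1 calcium counter-ion carries a total charge of +2, so each complex ion is 2−.
Ligand charges: 1×fluoro (-1 each), 1×azido (-1 each), 1×pyridine (neutral), 3×bromo (-1 each); total -5. So Os + (-5) = 2−, giving Os = +3.
Ligands are named alphabetically: azido before bromo before fluoro before pyridine.
The complex ion is anionic, so osmium takes the -ate form osmate(III).

calcium azidotribromofluoro(pyridine)osmate(III)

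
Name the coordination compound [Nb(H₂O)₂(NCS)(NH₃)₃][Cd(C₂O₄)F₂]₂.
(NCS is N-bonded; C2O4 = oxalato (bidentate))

Both ions are complex: the cation is named first with the plain metal name, the anion second with the -ate form; each ion's ligands are alphabetised independently.
Cadmium is always +2 in its complexes; the anion's ligand charges sum to -4, so the complex anion is 2−.
With 2 anions per cation, the cation must be 2×2 = 4+.
Cation: ligand charges sum to -1; for the ion to be 4+, Nb = +5.

triamminediaquaisothiocyanatoniobium(V) difluorooxalatocadmate(II)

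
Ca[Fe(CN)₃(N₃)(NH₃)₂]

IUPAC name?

The 1 calcium counter-ion carries a total charge of +2, so each complex ion is 2−.
Ligand charges: 1×azido (-1 each), 2×ammine (neutral), 3×cyano (-1 each); total -4. So Fe + (-4) = 2−, giving Fe = +2.
Ligands are named alphabetically: ammine before azido before cyano.
The complex ion is anionic, so iron takes the -ate form ferrate(II).

calcium diammineazidotricyanoferrate(II)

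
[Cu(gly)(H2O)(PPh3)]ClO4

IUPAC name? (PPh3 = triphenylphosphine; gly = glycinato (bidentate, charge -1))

aqua(glycinato)(triphenylphosphine)copper(II) perchlorate

The 1 perchlorate counter-ion carries a total charge of -1, so each complex ion is 1+.
Ligand charges: 1×triphenylphosphine (neutral), 1×glycinato (-1 each), 1×aqua (neutral); total -1. So Cu + (-1) = 1+, giving Cu = +2.
Ligands are named alphabetically: aqua before glycinato before triphenylphosphine.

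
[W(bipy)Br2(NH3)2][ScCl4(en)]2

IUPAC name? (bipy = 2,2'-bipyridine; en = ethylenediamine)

diammine(2,2'-bipyridine)dibromotungsten(IV) tetrachloro(ethylenediamine)scandate(III)

Both ions are complex: the cation is named first with the plain metal name, the anion second with the -ate form; each ion's ligands are alphabetised independently.
Scandium is always +3 in its complexes; the anion's ligand charges sum to -4, so the complex anion is 1−.
With 2 anions per cation, the cation must be 2×1 = 2+.
Cation: ligand charges sum to -2; for the ion to be 2+, W = +4.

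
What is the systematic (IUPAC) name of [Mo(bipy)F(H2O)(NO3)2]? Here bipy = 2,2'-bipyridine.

aqua(2,2'-bipyridine)fluorodinitratomolybdenum(III)

There is no counter-ion, so the complex is neutral overall.
Ligand charges: 1×fluoro (-1 each), 1×2,2'-bipyridine (neutral), 2×nitrato (-1 each), 1×aqua (neutral); total -3. So Mo + (-3) = 0, giving Mo = +3.
Ligands are named alphabetically: aqua before bipyridine before fluoro before nitrato.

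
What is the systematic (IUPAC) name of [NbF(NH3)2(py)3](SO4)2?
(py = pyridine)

The 2 sulfate counter-ions carry a total charge of -4, so each complex ion is 4+.
Ligand charges: 3×pyridine (neutral), 2×ammine (neutral), 1×fluoro (-1 each); total -1. So Nb + (-1) = 4+, giving Nb = +5.
Ligands are named alphabetically: ammine before fluoro before pyridine.

diamminefluorotris(pyridine)niobium(V) sulfate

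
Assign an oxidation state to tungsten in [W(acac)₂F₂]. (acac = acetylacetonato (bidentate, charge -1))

No counter-ion: the bracketed complex is neutral.
Ligand charges: 2×F = -2; 2×acac = -2; sum -4.
W + (-4) = 0 ⇒ W is +4.

+4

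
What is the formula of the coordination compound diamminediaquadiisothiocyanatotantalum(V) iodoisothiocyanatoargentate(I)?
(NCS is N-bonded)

[Ta(H2O)2(NCS)2(NH3)2][AgI(NCS)]3

Cation [Ta…]: ligand charges -2, Ta(V) ⇒ ion charge 3+.
Anion [Ag…]: ligand charges -2, Ag(I) ⇒ ion charge 1−.
One 3+ cation requires 3 of the 1− anion.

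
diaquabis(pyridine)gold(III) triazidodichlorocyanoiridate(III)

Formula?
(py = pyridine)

[Au(H2O)2(py)2][IrCl2(CN)(N3)3]

Cation [Au…]: ligand charges 0, Au(III) ⇒ ion charge 3+.
Anion [Ir…]: ligand charges -6, Ir(III) ⇒ ion charge 3−.
One 3+ cation balances one 3− anion.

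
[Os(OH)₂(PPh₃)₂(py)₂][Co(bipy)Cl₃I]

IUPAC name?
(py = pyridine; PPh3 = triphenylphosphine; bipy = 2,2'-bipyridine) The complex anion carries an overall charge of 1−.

Both ions are complex: the cation is named first with the plain metal name, the anion second with the -ate form; each ion's ligands are alphabetised independently.
The complex anion is given as 1−; its ligand charges sum to -4, so Co = +3.
A 1:1 salt means the cation carries the equal and opposite charge, 1+.
Cation: ligand charges sum to -2; for the ion to be 1+, Os = +3.

dihydroxobis(pyridine)bis(triphenylphosphine)osmium(III) (2,2'-bipyridine)trichloroiodocobaltate(III)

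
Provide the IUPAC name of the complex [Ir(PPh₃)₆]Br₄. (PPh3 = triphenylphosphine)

The 4 bromide counter-ions carry a total charge of -4, so each complex ion is 4+.
Ligand charges: 6×triphenylphosphine (neutral); total 0. So Ir + (0) = 4+, giving Ir = +4.

hexakis(triphenylphosphine)iridium(IV) bromide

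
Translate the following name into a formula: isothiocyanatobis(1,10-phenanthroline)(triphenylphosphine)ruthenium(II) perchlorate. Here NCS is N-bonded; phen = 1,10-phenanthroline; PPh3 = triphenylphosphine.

Ligands: 1 isothiocyanato (NCS, -1), 2 1,10-phenanthroline (phen, neutral), 1 triphenylphosphine (PPh3, neutral). Ligand charge sum = -1.
With Ru in oxidation state +2, the complex ion is [Ru...]^1+.
Charge balance with perchlorate (-1) requires 1 complex ion per 1 perchlorate.

[Ru(NCS)(phen)2(PPh3)]ClO4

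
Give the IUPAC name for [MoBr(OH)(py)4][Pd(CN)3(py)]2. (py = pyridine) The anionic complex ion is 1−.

The complex anion is given as 1−; its ligand charges sum to -3, so Pd = +2.
With 2 anions per cation, the cation must be 2×1 = 2+.
Cation: ligand charges sum to -2; for the ion to be 2+, Mo = +4.

bromohydroxotetrakis(pyridine)molybdenum(IV) tricyano(pyridine)palladate(II)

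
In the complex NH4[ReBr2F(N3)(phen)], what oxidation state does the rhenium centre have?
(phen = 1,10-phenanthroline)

+3

1 ammonium outside the brackets (+1 each) → the complex ion is 1−.
Ligand charges: 1×F = -1; 1×phen neutral; 1×N3 = -1; 2×Br = -2; sum -4.
Re + (-4) = 1− ⇒ Re is +3.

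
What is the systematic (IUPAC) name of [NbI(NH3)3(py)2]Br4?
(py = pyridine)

triammineiodobis(pyridine)niobium(V) bromide

The 4 bromide counter-ions carry a total charge of -4, so each complex ion is 4+.
Ligand charges: 1×iodo (-1 each), 3×ammine (neutral), 2×pyridine (neutral); total -1. So Nb + (-1) = 4+, giving Nb = +5.
Ligands are named alphabetically: ammine before iodo before pyridine.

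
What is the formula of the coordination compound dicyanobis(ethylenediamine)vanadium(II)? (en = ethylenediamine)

[V(CN)2(en)2]

Ligands: 2 cyano (CN, -1), 2 ethylenediamine (en, neutral). Ligand charge sum = -2.
With V in oxidation state +2, the complex ion is [V...].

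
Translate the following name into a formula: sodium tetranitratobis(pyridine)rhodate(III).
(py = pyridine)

Ligands: 2 pyridine (py, neutral), 4 nitrato (NO3, -1). Ligand charge sum = -4.
With Rh in oxidation state +3, the complex ion is [Rh...]^1−.
Charge balance with sodium (+1) requires 1 complex ion per 1 sodium.

Na[Rh(NO3)4(py)2]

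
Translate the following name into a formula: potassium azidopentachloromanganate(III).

K3[MnCl5(N3)]

Ligands: 5 chloro (Cl, -1), 1 azido (N3, -1). Ligand charge sum = -6.
With Mn in oxidation state +3, the complex ion is [Mn...]^3−.
Charge balance with potassium (+1) requires 1 complex ion per 3 potassium.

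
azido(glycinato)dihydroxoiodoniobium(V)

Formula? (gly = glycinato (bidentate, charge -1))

[Nb(gly)I(N3)(OH)2]

Ligands: 2 hydroxo (OH, -1), 1 glycinato (gly, -1), 1 iodo (I, -1), 1 azido (N3, -1). Ligand charge sum = -5.
With Nb in oxidation state +5, the complex ion is [Nb...].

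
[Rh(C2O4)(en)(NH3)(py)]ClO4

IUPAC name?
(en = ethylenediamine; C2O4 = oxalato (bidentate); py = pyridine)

The 1 perchlorate counter-ion carries a total charge of -1, so each complex ion is 1+.
Ligand charges: 1×ethylenediamine (neutral), 1×oxalato (-2 each), 1×pyridine (neutral), 1×ammine (neutral); total -2. So Rh + (-2) = 1+, giving Rh = +3.
Ligands are named alphabetically: ammine before ethylenediamine before oxalato before pyridine.

ammine(ethylenediamine)oxalato(pyridine)rhodium(III) perchlorate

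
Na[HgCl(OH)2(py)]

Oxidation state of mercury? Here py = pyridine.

1 sodium outside the brackets (+1 each) → the complex ion is 1−.
Ligand charges: 1×py neutral; 1×Cl = -1; 2×OH = -2; sum -3.
Hg + (-3) = 1− ⇒ Hg is +2.

+2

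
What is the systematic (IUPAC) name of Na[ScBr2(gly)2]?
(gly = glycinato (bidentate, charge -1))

sodium dibromobis(glycinato)scandate(III)

The 1 sodium counter-ion carries a total charge of +1, so each complex ion is 1−.
Ligand charges: 2×glycinato (-1 each), 2×bromo (-1 each); total -4. So Sc + (-4) = 1−, giving Sc = +3.
The complex ion is anionic, so scandium takes the -ate form scandate(III).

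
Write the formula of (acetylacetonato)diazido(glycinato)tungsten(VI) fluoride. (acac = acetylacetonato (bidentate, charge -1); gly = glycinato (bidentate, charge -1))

[W(acac)(gly)(N3)2]F2

Ligands: 2 azido (N3, -1), 1 acetylacetonato (acac, -1), 1 glycinato (gly, -1). Ligand charge sum = -4.
With W in oxidation state +6, the complex ion is [W...]^2+.
Charge balance with fluoride (-1) requires 1 complex ion per 2 fluoride.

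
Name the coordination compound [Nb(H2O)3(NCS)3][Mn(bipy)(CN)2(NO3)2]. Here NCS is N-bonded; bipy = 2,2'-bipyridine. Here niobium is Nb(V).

Nb is given as +5; the cation's ligand charges sum to -3, so the complex cation is 2+.
A 1:1 salt means the anion carries the equal and opposite charge, 2−.
Anion: ligand charges sum to -4; for the ion to be 2−, Mn = +2.

triaquatriisothiocyanatoniobium(V) (2,2'-bipyridine)dicyanodinitratomanganate(II)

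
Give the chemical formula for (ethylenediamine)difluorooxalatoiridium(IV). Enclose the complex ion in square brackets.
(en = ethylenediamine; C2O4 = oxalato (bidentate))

Ligands: 1 ethylenediamine (en, neutral), 1 oxalato (C2O4, -2), 2 fluoro (F, -1). Ligand charge sum = -4.
With Ir in oxidation state +4, the complex ion is [Ir...].

[Ir(C2O4)(en)F2]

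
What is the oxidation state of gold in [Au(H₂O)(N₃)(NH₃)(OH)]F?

1 fluoride outside the brackets (-1 each) → the complex ion is 1+.
Ligand charges: 1×H2O neutral; 1×N3 = -1; 1×OH = -1; 1×NH3 neutral; sum -2.
Au + (-2) = 1+ ⇒ Au is +3.

+3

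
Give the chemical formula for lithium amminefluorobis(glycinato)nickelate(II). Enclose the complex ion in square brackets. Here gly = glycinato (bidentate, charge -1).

Li[NiF(gly)2(NH3)]

Ligands: 1 fluoro (F, -1), 1 ammine (NH3, neutral), 2 glycinato (gly, -1). Ligand charge sum = -3.
With Ni in oxidation state +2, the complex ion is [Ni...]^1−.
Charge balance with lithium (+1) requires 1 complex ion per 1 lithium.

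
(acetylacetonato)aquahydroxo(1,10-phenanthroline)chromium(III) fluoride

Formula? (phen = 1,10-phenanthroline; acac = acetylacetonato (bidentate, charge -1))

Ligands: 1 hydroxo (OH, -1), 1 1,10-phenanthroline (phen, neutral), 1 aqua (H2O, neutral), 1 acetylacetonato (acac, -1). Ligand charge sum = -2.
With Cr in oxidation state +3, the complex ion is [Cr...]^1+.
Charge balance with fluoride (-1) requires 1 complex ion per 1 fluoride.

[Cr(acac)(H2O)(OH)(phen)]F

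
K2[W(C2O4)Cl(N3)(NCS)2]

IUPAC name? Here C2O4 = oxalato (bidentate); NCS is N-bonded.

potassium azidochlorodiisothiocyanatooxalatotungstate(IV)

The 2 potassium counter-ions carry a total charge of +2, so each complex ion is 2−.
Ligand charges: 1×azido (-1 each), 1×oxalato (-2 each), 2×isothiocyanato (-1 each), 1×chloro (-1 each); total -6. So W + (-6) = 2−, giving W = +4.
The complex ion is anionic, so tungsten takes the -ate form tungstate(IV).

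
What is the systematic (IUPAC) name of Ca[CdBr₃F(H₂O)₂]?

calcium diaquatribromofluorocadmate(II)

The 1 calcium counter-ion carries a total charge of +2, so each complex ion is 2−.
Ligand charges: 1×fluoro (-1 each), 2×aqua (neutral), 3×bromo (-1 each); total -4. So Cd + (-4) = 2−, giving Cd = +2.
Ligands are named alphabetically: aqua before bromo before fluoro.
The complex ion is anionic, so cadmium takes the -ate form cadmate(II).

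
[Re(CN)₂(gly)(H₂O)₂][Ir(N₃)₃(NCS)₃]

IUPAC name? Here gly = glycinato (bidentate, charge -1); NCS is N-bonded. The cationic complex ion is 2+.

diaquadicyano(glycinato)rhenium(V) triazidotriisothiocyanatoiridate(IV)

The complex cation is given as 2+; its ligand charges sum to -3, so Re = +5.
A 1:1 salt means the anion carries the equal and opposite charge, 2−.
Anion: ligand charges sum to -6; for the ion to be 2−, Ir = +4.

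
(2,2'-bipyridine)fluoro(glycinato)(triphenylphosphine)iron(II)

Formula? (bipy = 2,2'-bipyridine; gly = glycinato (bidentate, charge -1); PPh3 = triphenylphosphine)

[Fe(bipy)F(gly)(PPh3)]

Ligands: 1 fluoro (F, -1), 1 2,2'-bipyridine (bipy, neutral), 1 glycinato (gly, -1), 1 triphenylphosphine (PPh3, neutral). Ligand charge sum = -2.
With Fe in oxidation state +2, the complex ion is [Fe...].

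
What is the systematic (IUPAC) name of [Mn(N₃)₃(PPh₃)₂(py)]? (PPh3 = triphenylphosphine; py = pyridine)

There is no counter-ion, so the complex is neutral overall.
Ligand charges: 2×triphenylphosphine (neutral), 3×azido (-1 each), 1×pyridine (neutral); total -3. So Mn + (-3) = 0, giving Mn = +3.
Ligands are named alphabetically: azido before pyridine before triphenylphosphine.

triazido(pyridine)bis(triphenylphosphine)manganese(III)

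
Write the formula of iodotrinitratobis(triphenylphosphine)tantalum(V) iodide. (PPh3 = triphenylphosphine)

Ligands: 1 iodo (I, -1), 2 triphenylphosphine (PPh3, neutral), 3 nitrato (NO3, -1). Ligand charge sum = -4.
With Ta in oxidation state +5, the complex ion is [Ta...]^1+.
Charge balance with iodide (-1) requires 1 complex ion per 1 iodide.

[TaI(NO3)3(PPh3)2]I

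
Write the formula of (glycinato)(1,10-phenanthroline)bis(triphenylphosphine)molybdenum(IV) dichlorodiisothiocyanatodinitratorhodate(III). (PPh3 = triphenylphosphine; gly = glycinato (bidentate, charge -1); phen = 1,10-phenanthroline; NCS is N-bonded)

[Mo(gly)(phen)(PPh3)2][RhCl2(NCS)2(NO3)2]

Cation [Mo…]: ligand charges -1, Mo(IV) ⇒ ion charge 3+.
Anion [Rh…]: ligand charges -6, Rh(III) ⇒ ion charge 3−.
One 3+ cation balances one 3− anion.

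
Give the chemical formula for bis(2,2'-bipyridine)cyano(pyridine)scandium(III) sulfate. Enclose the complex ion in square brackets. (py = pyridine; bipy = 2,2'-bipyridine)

[Sc(bipy)2(CN)(py)]SO4

Ligands: 1 cyano (CN, -1), 1 pyridine (py, neutral), 2 2,2'-bipyridine (bipy, neutral). Ligand charge sum = -1.
With Sc in oxidation state +3, the complex ion is [Sc...]^2+.
Charge balance with sulfate (-2) requires 1 complex ion per 1 sulfate.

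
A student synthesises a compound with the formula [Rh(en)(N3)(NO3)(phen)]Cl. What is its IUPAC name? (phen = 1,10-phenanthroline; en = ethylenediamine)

The 1 chloride counter-ion carries a total charge of -1, so each complex ion is 1+.
Ligand charges: 1×1,10-phenanthroline (neutral), 1×azido (-1 each), 1×ethylenediamine (neutral), 1×nitrato (-1 each); total -2. So Rh + (-2) = 1+, giving Rh = +3.
Ligands are named alphabetically: azido before ethylenediamine before nitrato before phenanthroline.

azido(ethylenediamine)nitrato(1,10-phenanthroline)rhodium(III) chloride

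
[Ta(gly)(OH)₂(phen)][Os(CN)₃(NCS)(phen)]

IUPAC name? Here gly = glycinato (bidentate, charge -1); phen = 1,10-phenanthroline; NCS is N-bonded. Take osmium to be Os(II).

(glycinato)dihydroxo(1,10-phenanthroline)tantalum(V) tricyanoisothiocyanato(1,10-phenanthroline)osmate(II)

Both ions are complex: the cation is named first with the plain metal name, the anion second with the -ate form; each ion's ligands are alphabetised independently.
Os is given as +2; the anion's ligand charges sum to -4, so the complex anion is 2−.
A 1:1 salt means the cation carries the equal and opposite charge, 2+.
Cation: ligand charges sum to -3; for the ion to be 2+, Ta = +5.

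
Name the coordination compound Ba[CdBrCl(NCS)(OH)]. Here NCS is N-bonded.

barium bromochlorohydroxoisothiocyanatocadmate(II)

The 1 barium counter-ion carries a total charge of +2, so each complex ion is 2−.
Ligand charges: 1×hydroxo (-1 each), 1×chloro (-1 each), 1×bromo (-1 each), 1×isothiocyanato (-1 each); total -4. So Cd + (-4) = 2−, giving Cd = +2.
Ligands are named alphabetically: bromo before chloro before hydroxo before isothiocyanato.
The complex ion is anionic, so cadmium takes the -ate form cadmate(II).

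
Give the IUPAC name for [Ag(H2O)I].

There is no counter-ion, so the complex is neutral overall.
Ligand charges: 1×aqua (neutral), 1×iodo (-1 each); total -1. So Ag + (-1) = 0, giving Ag = +1.
Ligands are named alphabetically: aqua before iodo.

aquaiodosilver(I)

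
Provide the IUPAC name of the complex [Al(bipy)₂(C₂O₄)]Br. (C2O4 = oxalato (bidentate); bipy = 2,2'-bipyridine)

bis(2,2'-bipyridine)oxalatoaluminium(III) bromide

The 1 bromide counter-ion carries a total charge of -1, so each complex ion is 1+.
Ligand charges: 1×oxalato (-2 each), 2×2,2'-bipyridine (neutral); total -2. So Al + (-2) = 1+, giving Al = +3.
Ligands are named alphabetically: bipyridine before oxalato.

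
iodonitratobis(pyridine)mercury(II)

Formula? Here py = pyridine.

[HgI(NO3)(py)2]

Ligands: 1 nitrato (NO3, -1), 1 iodo (I, -1), 2 pyridine (py, neutral). Ligand charge sum = -2.
With Hg in oxidation state +2, the complex ion is [Hg...].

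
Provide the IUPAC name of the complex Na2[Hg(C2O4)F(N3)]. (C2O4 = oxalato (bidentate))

The 2 sodium counter-ions carry a total charge of +2, so each complex ion is 2−.
Ligand charges: 1×oxalato (-2 each), 1×fluoro (-1 each), 1×azido (-1 each); total -4. So Hg + (-4) = 2−, giving Hg = +2.
Ligands are named alphabetically: azido before fluoro before oxalato.
The complex ion is anionic, so mercury takes the -ate form mercurate(II).

sodium azidofluorooxalatomercurate(II)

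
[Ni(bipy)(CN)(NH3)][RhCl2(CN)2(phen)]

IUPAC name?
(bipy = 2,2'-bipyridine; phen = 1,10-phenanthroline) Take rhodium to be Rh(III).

Rh is given as +3; the anion's ligand charges sum to -4, so the complex anion is 1−.
A 1:1 salt means the cation carries the equal and opposite charge, 1+.
Cation: ligand charges sum to -1; for the ion to be 1+, Ni = +2.

ammine(2,2'-bipyridine)cyanonickel(II) dichlorodicyano(1,10-phenanthroline)rhodate(III)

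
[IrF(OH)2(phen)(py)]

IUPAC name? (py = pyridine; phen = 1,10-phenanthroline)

fluorodihydroxo(1,10-phenanthroline)(pyridine)iridium(III)

There is no counter-ion, so the complex is neutral overall.
Ligand charges: 2×hydroxo (-1 each), 1×fluoro (-1 each), 1×pyridine (neutral), 1×1,10-phenanthroline (neutral); total -3. So Ir + (-3) = 0, giving Ir = +3.
Ligands are named alphabetically: fluoro before hydroxo before phenanthroline before pyridine.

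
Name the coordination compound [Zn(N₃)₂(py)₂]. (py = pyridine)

There is no counter-ion, so the complex is neutral overall.
Ligand charges: 2×pyridine (neutral), 2×azido (-1 each); total -2. So Zn + (-2) = 0, giving Zn = +2.
Ligands are named alphabetically: azido before pyridine.

diazidobis(pyridine)zinc(II)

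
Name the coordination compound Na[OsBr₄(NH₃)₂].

The 1 sodium counter-ion carries a total charge of +1, so each complex ion is 1−.
Ligand charges: 4×bromo (-1 each), 2×ammine (neutral); total -4. So Os + (-4) = 1−, giving Os = +3.
Ligands are named alphabetically: ammine before bromo.
The complex ion is anionic, so osmium takes the -ate form osmate(III).

sodium diamminetetrabromoosmate(III)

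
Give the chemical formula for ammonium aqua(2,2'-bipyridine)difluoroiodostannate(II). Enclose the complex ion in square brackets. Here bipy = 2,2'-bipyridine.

NH4[Sn(bipy)F2(H2O)I]

Ligands: 1 2,2'-bipyridine (bipy, neutral), 2 fluoro (F, -1), 1 aqua (H2O, neutral), 1 iodo (I, -1). Ligand charge sum = -3.
With Sn in oxidation state +2, the complex ion is [Sn...]^1−.
Charge balance with ammonium (+1) requires 1 complex ion per 1 ammonium.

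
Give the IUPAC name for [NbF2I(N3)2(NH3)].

There is no counter-ion, so the complex is neutral overall.
Ligand charges: 2×fluoro (-1 each), 1×ammine (neutral), 1×iodo (-1 each), 2×azido (-1 each); total -5. So Nb + (-5) = 0, giving Nb = +5.
Ligands are named alphabetically: ammine before azido before fluoro before iodo.

amminediazidodifluoroiodoniobium(V)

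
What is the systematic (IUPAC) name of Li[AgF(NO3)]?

The 1 lithium counter-ion carries a total charge of +1, so each complex ion is 1−.
Ligand charges: 1×nitrato (-1 each), 1×fluoro (-1 each); total -2. So Ag + (-2) = 1−, giving Ag = +1.
The complex ion is anionic, so silver takes the -ate form argentate(I).

lithium fluoronitratoargentate(I)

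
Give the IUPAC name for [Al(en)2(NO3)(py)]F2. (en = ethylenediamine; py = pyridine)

bis(ethylenediamine)nitrato(pyridine)aluminium(III) fluoride

The 2 fluoride counter-ions carry a total charge of -2, so each complex ion is 2+.
Ligand charges: 1×nitrato (-1 each), 2×ethylenediamine (neutral), 1×pyridine (neutral); total -1. So Al + (-1) = 2+, giving Al = +3.
Ligands are named alphabetically: ethylenediamine before nitrato before pyridine.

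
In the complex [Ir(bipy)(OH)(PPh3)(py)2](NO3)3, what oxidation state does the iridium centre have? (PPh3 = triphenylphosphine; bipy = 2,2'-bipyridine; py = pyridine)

+4

3 nitrate outside the brackets (-1 each) → the complex ion is 3+.
Ligand charges: 1×PPh3 neutral; 1×bipy neutral; 1×OH = -1; 2×py neutral; sum -1.
Ir + (-1) = 3+ ⇒ Ir is +4.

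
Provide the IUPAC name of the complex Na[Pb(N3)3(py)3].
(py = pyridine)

The 1 sodium counter-ion carries a total charge of +1, so each complex ion is 1−.
Ligand charges: 3×azido (-1 each), 3×pyridine (neutral); total -3. So Pb + (-3) = 1−, giving Pb = +2.
The complex ion is anionic, so lead takes the -ate form plumbate(II).

sodium triazidotris(pyridine)plumbate(II)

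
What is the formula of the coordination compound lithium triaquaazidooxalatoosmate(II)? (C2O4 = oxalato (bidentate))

Li[Os(C2O4)(H2O)3(N3)]

Ligands: 1 oxalato (C2O4, -2), 1 azido (N3, -1), 3 aqua (H2O, neutral). Ligand charge sum = -3.
Charge balance with lithium (+1) requires 1 complex ion per 1 lithium.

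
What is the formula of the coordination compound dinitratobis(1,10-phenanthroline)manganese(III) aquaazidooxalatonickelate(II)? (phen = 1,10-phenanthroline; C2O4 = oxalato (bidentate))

[Mn(NO3)2(phen)2][Ni(C2O4)(H2O)(N3)]

Cation [Mn…]: ligand charges -2, Mn(III) ⇒ ion charge 1+.
Anion [Ni…]: ligand charges -3, Ni(II) ⇒ ion charge 1−.
One 1+ cation balances one 1− anion.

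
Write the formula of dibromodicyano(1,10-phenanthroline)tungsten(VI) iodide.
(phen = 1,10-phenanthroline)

[WBr2(CN)2(phen)]I2

Ligands: 2 bromo (Br, -1), 1 1,10-phenanthroline (phen, neutral), 2 cyano (CN, -1). Ligand charge sum = -4.
Charge balance with iodide (-1) requires 1 complex ion per 2 iodide.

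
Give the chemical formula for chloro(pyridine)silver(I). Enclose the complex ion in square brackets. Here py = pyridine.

Ligands: 1 chloro (Cl, -1), 1 pyridine (py, neutral). Ligand charge sum = -1.
With Ag in oxidation state +1, the complex ion is [Ag...].

[AgCl(py)]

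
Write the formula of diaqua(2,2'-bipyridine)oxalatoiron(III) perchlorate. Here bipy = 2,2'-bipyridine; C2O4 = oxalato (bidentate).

[Fe(bipy)(C2O4)(H2O)2]ClO4

Ligands: 1 2,2'-bipyridine (bipy, neutral), 2 aqua (H2O, neutral), 1 oxalato (C2O4, -2). Ligand charge sum = -2.
With Fe in oxidation state +3, the complex ion is [Fe...]^1+.
Charge balance with perchlorate (-1) requires 1 complex ion per 1 perchlorate.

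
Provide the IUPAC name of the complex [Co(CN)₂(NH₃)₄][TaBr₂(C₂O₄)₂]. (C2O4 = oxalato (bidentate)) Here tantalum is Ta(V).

tetraamminedicyanocobalt(III) dibromodioxalatotantalate(V)

Both ions are complex: the cation is named first with the plain metal name, the anion second with the -ate form; each ion's ligands are alphabetised independently.
Ta is given as +5; the anion's ligand charges sum to -6, so the complex anion is 1−.
A 1:1 salt means the cation carries the equal and opposite charge, 1+.
Cation: ligand charges sum to -2; for the ion to be 1+, Co = +3.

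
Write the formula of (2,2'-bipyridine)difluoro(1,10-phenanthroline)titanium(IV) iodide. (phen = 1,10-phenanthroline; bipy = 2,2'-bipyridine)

[Ti(bipy)F2(phen)]I2

Ligands: 1 1,10-phenanthroline (phen, neutral), 2 fluoro (F, -1), 1 2,2'-bipyridine (bipy, neutral). Ligand charge sum = -2.
With Ti in oxidation state +4, the complex ion is [Ti...]^2+.
Charge balance with iodide (-1) requires 1 complex ion per 2 iodide.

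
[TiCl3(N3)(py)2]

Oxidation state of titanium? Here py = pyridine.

+4

No counter-ion: the bracketed complex is neutral.
Ligand charges: 3×Cl = -3; 1×N3 = -1; 2×py neutral; sum -4.
Ti + (-4) = 0 ⇒ Ti is +4.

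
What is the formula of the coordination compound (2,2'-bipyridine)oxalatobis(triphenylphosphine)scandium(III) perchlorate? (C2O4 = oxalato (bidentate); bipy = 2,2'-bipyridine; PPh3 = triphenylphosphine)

Ligands: 1 oxalato (C2O4, -2), 1 2,2'-bipyridine (bipy, neutral), 2 triphenylphosphine (PPh3, neutral). Ligand charge sum = -2.
Charge balance with perchlorate (-1) requires 1 complex ion per 1 perchlorate.

[Sc(bipy)(C2O4)(PPh3)2]ClO4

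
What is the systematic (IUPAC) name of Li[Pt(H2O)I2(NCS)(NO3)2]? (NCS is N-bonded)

lithium aquadiiodoisothiocyanatodinitratoplatinate(IV)

The 1 lithium counter-ion carries a total charge of +1, so each complex ion is 1−.
Ligand charges: 2×nitrato (-1 each), 1×isothiocyanato (-1 each), 2×iodo (-1 each), 1×aqua (neutral); total -5. So Pt + (-5) = 1−, giving Pt = +4.
Ligands are named alphabetically: aqua before iodo before isothiocyanato before nitrato.
The complex ion is anionic, so platinum takes the -ate form platinate(IV).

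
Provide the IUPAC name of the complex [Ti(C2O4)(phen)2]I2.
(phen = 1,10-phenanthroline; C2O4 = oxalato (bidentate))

The 2 iodide counter-ions carry a total charge of -2, so each complex ion is 2+.
Ligand charges: 2×1,10-phenanthroline (neutral), 1×oxalato (-2 each); total -2. So Ti + (-2) = 2+, giving Ti = +4.
Ligands are named alphabetically: oxalato before phenanthroline.

oxalatobis(1,10-phenanthroline)titanium(IV) iodide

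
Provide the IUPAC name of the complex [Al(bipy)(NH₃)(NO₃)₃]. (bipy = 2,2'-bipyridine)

ammine(2,2'-bipyridine)trinitratoaluminium(III)

There is no counter-ion, so the complex is neutral overall.
Ligand charges: 1×2,2'-bipyridine (neutral), 1×ammine (neutral), 3×nitrato (-1 each); total -3. So Al + (-3) = 0, giving Al = +3.
Ligands are named alphabetically: ammine before bipyridine before nitrato.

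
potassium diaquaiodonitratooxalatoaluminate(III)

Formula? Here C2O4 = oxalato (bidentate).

Ligands: 1 nitrato (NO3, -1), 2 aqua (H2O, neutral), 1 oxalato (C2O4, -2), 1 iodo (I, -1). Ligand charge sum = -4.
With Al in oxidation state +3, the complex ion is [Al...]^1−.
Charge balance with potassium (+1) requires 1 complex ion per 1 potassium.

K[Al(C2O4)(H2O)2I(NO3)]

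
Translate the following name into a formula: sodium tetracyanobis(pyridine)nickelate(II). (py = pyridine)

Na2[Ni(CN)4(py)2]

Ligands: 4 cyano (CN, -1), 2 pyridine (py, neutral). Ligand charge sum = -4.
With Ni in oxidation state +2, the complex ion is [Ni...]^2−.
Charge balance with sodium (+1) requires 1 complex ion per 2 sodium.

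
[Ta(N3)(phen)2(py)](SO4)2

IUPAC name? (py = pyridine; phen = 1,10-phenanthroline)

azidobis(1,10-phenanthroline)(pyridine)tantalum(V) sulfate

The 2 sulfate counter-ions carry a total charge of -4, so each complex ion is 4+.
Ligand charges: 1×pyridine (neutral), 2×1,10-phenanthroline (neutral), 1×azido (-1 each); total -1. So Ta + (-1) = 4+, giving Ta = +5.
Ligands are named alphabetically: azido before phenanthroline before pyridine.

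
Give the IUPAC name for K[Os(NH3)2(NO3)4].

The 1 potassium counter-ion carries a total charge of +1, so each complex ion is 1−.
Ligand charges: 2×ammine (neutral), 4×nitrato (-1 each); total -4. So Os + (-4) = 1−, giving Os = +3.
Ligands are named alphabetically: ammine before nitrato.
The complex ion is anionic, so osmium takes the -ate form osmate(III).

potassium diamminetetranitratoosmate(III)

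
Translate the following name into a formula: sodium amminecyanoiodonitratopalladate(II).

Ligands: 1 cyano (CN, -1), 1 nitrato (NO3, -1), 1 iodo (I, -1), 1 ammine (NH3, neutral). Ligand charge sum = -3.
With Pd in oxidation state +2, the complex ion is [Pd...]^1−.
Charge balance with sodium (+1) requires 1 complex ion per 1 sodium.

Na[Pd(CN)I(NH3)(NO3)]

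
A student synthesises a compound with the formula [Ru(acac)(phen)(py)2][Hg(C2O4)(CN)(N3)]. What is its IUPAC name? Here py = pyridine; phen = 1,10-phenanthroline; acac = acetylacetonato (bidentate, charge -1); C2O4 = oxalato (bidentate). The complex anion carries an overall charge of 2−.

(acetylacetonato)(1,10-phenanthroline)bis(pyridine)ruthenium(III) azidocyanooxalatomercurate(II)

Both ions are complex: the cation is named first with the plain metal name, the anion second with the -ate form; each ion's ligands are alphabetised independently.
The complex anion is given as 2−; its ligand charges sum to -4, so Hg = +2.
A 1:1 salt means the cation carries the equal and opposite charge, 2+.
Cation: ligand charges sum to -1; for the ion to be 2+, Ru = +3.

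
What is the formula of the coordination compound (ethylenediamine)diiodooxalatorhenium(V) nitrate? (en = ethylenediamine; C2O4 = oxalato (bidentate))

[Re(C2O4)(en)I2]NO3

Ligands: 1 ethylenediamine (en, neutral), 1 oxalato (C2O4, -2), 2 iodo (I, -1). Ligand charge sum = -4.
With Re in oxidation state +5, the complex ion is [Re...]^1+.
Charge balance with nitrate (-1) requires 1 complex ion per 1 nitrate.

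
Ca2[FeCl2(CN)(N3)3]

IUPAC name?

calcium triazidodichlorocyanoferrate(II)

The 2 calcium counter-ions carry a total charge of +4, so each complex ion is 4−.
Ligand charges: 1×cyano (-1 each), 2×chloro (-1 each), 3×azido (-1 each); total -6. So Fe + (-6) = 4−, giving Fe = +2.
The complex ion is anionic, so iron takes the -ate form ferrate(II).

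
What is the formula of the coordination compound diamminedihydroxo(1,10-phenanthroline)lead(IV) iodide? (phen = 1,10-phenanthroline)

[Pb(NH3)2(OH)2(phen)]I2

Ligands: 1 1,10-phenanthroline (phen, neutral), 2 hydroxo (OH, -1), 2 ammine (NH3, neutral). Ligand charge sum = -2.
Charge balance with iodide (-1) requires 1 complex ion per 2 iodide.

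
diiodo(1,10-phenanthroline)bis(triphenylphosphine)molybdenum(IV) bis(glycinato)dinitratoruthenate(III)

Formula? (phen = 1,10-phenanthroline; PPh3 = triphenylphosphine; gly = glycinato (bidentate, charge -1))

Cation [Mo…]: ligand charges -2, Mo(IV) ⇒ ion charge 2+.
Anion [Ru…]: ligand charges -4, Ru(III) ⇒ ion charge 1−.
One 2+ cation requires 2 of the 1− anion.

[MoI2(phen)(PPh3)2][Ru(gly)2(NO3)2]2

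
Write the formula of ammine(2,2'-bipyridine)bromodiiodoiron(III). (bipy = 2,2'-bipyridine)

[Fe(bipy)BrI2(NH3)]

Ligands: 1 2,2'-bipyridine (bipy, neutral), 1 bromo (Br, -1), 1 ammine (NH3, neutral), 2 iodo (I, -1). Ligand charge sum = -3.
With Fe in oxidation state +3, the complex ion is [Fe...].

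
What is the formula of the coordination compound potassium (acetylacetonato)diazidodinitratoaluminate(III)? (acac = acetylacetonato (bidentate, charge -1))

K2[Al(acac)(N3)2(NO3)2]

Ligands: 1 acetylacetonato (acac, -1), 2 azido (N3, -1), 2 nitrato (NO3, -1). Ligand charge sum = -5.
With Al in oxidation state +3, the complex ion is [Al...]^2−.
Charge balance with potassium (+1) requires 1 complex ion per 2 potassium.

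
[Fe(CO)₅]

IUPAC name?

pentacarbonyliron(0)

There is no counter-ion, so the complex is neutral overall.
Ligand charges: 5×carbonyl (neutral); total 0. So Fe + (0) = 0, giving Fe = 0.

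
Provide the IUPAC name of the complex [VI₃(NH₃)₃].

There is no counter-ion, so the complex is neutral overall.
Ligand charges: 3×iodo (-1 each), 3×ammine (neutral); total -3. So V + (-3) = 0, giving V = +3.
Ligands are named alphabetically: ammine before iodo.

triamminetriiodovanadium(III)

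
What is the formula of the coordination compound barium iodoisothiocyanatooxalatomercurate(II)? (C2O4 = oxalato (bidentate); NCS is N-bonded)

Ba[Hg(C2O4)I(NCS)]

Ligands: 1 oxalato (C2O4, -2), 1 isothiocyanato (NCS, -1), 1 iodo (I, -1). Ligand charge sum = -4.
Charge balance with barium (+2) requires 1 complex ion per 1 barium.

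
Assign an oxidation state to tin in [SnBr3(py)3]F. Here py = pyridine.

+4

1 fluoride outside the brackets (-1 each) → the complex ion is 1+.
Ligand charges: 3×py neutral; 3×Br = -3; sum -3.
Sn + (-3) = 1+ ⇒ Sn is +4.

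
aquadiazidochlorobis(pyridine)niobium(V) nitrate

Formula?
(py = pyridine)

[NbCl(H2O)(N3)2(py)2](NO3)2

Ligands: 2 pyridine (py, neutral), 2 azido (N3, -1), 1 aqua (H2O, neutral), 1 chloro (Cl, -1). Ligand charge sum = -3.
Charge balance with nitrate (-1) requires 1 complex ion per 2 nitrate.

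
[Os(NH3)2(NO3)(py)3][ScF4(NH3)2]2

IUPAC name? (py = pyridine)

diamminenitratotris(pyridine)osmium(III) diamminetetrafluoroscandate(III)

Scandium is always +3 in its complexes; the anion's ligand charges sum to -4, so the complex anion is 1−.
With 2 anions per cation, the cation must be 2×1 = 2+.
Cation: ligand charges sum to -1; for the ion to be 2+, Os = +3.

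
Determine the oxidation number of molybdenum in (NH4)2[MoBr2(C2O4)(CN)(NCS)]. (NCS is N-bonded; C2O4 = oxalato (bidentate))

2 ammonium outside the brackets (+1 each) → the complex ion is 2−.
Ligand charges: 1×NCS = -1; 1×CN = -1; 1×C2O4 = -2; 2×Br = -2; sum -6.
Mo + (-6) = 2− ⇒ Mo is +4.

+4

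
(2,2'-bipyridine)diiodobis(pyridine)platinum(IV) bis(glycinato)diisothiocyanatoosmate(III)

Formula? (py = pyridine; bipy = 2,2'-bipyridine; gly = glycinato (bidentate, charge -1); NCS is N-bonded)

[Pt(bipy)I2(py)2][Os(gly)2(NCS)2]2

Cation [Pt…]: ligand charges -2, Pt(IV) ⇒ ion charge 2+.
Anion [Os…]: ligand charges -4, Os(III) ⇒ ion charge 1−.
One 2+ cation requires 2 of the 1− anion.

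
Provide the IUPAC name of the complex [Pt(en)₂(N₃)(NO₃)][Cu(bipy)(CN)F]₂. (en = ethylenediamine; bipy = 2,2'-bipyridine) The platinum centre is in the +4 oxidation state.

azidobis(ethylenediamine)nitratoplatinum(IV) (2,2'-bipyridine)cyanofluorocuprate(I)

Both ions are complex: the cation is named first with the plain metal name, the anion second with the -ate form; each ion's ligands are alphabetised independently.
Pt is given as +4; the cation's ligand charges sum to -2, so the complex cation is 2+.
With 2 anions per cation, each anion must be 2/2 = 1−.
Anion: ligand charges sum to -2; for the ion to be 1−, Cu = +1.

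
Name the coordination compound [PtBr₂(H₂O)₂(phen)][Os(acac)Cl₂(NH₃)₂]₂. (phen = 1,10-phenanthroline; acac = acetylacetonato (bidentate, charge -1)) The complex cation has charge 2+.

Both ions are complex: the cation is named first with the plain metal name, the anion second with the -ate form; each ion's ligands are alphabetised independently.
The complex cation is given as 2+; its ligand charges sum to -2, so Pt = +4.
With 2 anions per cation, each anion must be 2/2 = 1−.
Anion: ligand charges sum to -3; for the ion to be 1−, Os = +2.

diaquadibromo(1,10-phenanthroline)platinum(IV) (acetylacetonato)diamminedichloroosmate(II)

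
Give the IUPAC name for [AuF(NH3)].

amminefluorogold(I)

There is no counter-ion, so the complex is neutral overall.
Ligand charges: 1×fluoro (-1 each), 1×ammine (neutral); total -1. So Au + (-1) = 0, giving Au = +1.
Ligands are named alphabetically: ammine before fluoro.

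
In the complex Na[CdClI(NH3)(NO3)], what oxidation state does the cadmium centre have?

1 sodium outside the brackets (+1 each) → the complex ion is 1−.
Ligand charges: 1×NO3 = -1; 1×Cl = -1; 1×NH3 neutral; 1×I = -1; sum -3.
Cd + (-3) = 1− ⇒ Cd is +2.

+2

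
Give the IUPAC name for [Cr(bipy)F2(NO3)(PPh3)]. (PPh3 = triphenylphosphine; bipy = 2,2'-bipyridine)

There is no counter-ion, so the complex is neutral overall.
Ligand charges: 2×fluoro (-1 each), 1×triphenylphosphine (neutral), 1×2,2'-bipyridine (neutral), 1×nitrato (-1 each); total -3. So Cr + (-3) = 0, giving Cr = +3.
Ligands are named alphabetically: bipyridine before fluoro before nitrato before triphenylphosphine.

(2,2'-bipyridine)difluoronitrato(triphenylphosphine)chromium(III)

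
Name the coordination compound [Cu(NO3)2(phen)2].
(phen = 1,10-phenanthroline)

There is no counter-ion, so the complex is neutral overall.
Ligand charges: 2×1,10-phenanthroline (neutral), 2×nitrato (-1 each); total -2. So Cu + (-2) = 0, giving Cu = +2.
Ligands are named alphabetically: nitrato before phenanthroline.

dinitratobis(1,10-phenanthroline)copper(II)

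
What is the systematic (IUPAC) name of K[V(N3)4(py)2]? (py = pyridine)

The 1 potassium counter-ion carries a total charge of +1, so each complex ion is 1−.
Ligand charges: 4×azido (-1 each), 2×pyridine (neutral); total -4. So V + (-4) = 1−, giving V = +3.
Ligands are named alphabetically: azido before pyridine.
The complex ion is anionic, so vanadium takes the -ate form vanadate(III).

potassium tetraazidobis(pyridine)vanadate(III)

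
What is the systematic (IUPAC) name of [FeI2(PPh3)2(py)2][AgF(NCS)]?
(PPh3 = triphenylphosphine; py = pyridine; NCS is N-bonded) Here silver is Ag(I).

diiodobis(pyridine)bis(triphenylphosphine)iron(III) fluoroisothiocyanatoargentate(I)

Ag is given as +1; the anion's ligand charges sum to -2, so the complex anion is 1−.
A 1:1 salt means the cation carries the equal and opposite charge, 1+.
Cation: ligand charges sum to -2; for the ion to be 1+, Fe = +3.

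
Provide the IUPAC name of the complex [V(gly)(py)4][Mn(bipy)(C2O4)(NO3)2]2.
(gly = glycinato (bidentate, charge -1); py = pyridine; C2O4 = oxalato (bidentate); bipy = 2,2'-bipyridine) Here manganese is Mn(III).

(glycinato)tetrakis(pyridine)vanadium(III) (2,2'-bipyridine)dinitratooxalatomanganate(III)

Both ions are complex: the cation is named first with the plain metal name, the anion second with the -ate form; each ion's ligands are alphabetised independently.
Mn is given as +3; the anion's ligand charges sum to -4, so the complex anion is 1−.
With 2 anions per cation, the cation must be 2×1 = 2+.
Cation: ligand charges sum to -1; for the ion to be 2+, V = +3.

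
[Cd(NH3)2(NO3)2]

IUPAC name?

diamminedinitratocadmium(II)

There is no counter-ion, so the complex is neutral overall.
Ligand charges: 2×ammine (neutral), 2×nitrato (-1 each); total -2. So Cd + (-2) = 0, giving Cd = +2.
Ligands are named alphabetically: ammine before nitrato.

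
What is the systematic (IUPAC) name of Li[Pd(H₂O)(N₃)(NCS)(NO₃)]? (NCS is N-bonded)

lithium aquaazidoisothiocyanatonitratopalladate(II)

The 1 lithium counter-ion carries a total charge of +1, so each complex ion is 1−.
Ligand charges: 1×isothiocyanato (-1 each), 1×azido (-1 each), 1×aqua (neutral), 1×nitrato (-1 each); total -3. So Pd + (-3) = 1−, giving Pd = +2.
Ligands are named alphabetically: aqua before azido before isothiocyanato before nitrato.
The complex ion is anionic, so palladium takes the -ate form palladate(II).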